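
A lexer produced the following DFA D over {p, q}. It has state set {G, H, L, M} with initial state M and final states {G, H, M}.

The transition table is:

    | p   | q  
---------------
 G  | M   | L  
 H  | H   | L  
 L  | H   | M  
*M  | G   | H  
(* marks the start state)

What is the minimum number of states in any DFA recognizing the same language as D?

4

All states are reachable from the start state.
Start with accepting vs non-accepting: {G,H,M} | {L}.
Split {G,H,M} by δ(·,q) → {G,H} and {M}.
Split {G,H} by δ(·,p) → {G} and {H}.
Stable partition: {G} | {L} | {M} | {H} — 4 equivalence classes.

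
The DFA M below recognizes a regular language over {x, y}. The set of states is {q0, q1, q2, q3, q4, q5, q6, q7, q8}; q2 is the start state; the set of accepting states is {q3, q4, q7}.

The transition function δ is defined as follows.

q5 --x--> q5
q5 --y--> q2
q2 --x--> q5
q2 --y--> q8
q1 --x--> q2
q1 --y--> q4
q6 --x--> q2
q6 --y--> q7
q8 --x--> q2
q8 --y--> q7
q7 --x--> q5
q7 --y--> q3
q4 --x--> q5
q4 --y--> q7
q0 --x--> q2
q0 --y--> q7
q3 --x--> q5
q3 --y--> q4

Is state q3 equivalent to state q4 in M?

Yes

Reachable states from the start: {q2,q3,q4,q5,q7,q8}. Unreachable: {q0,q1,q6} — drop them.
Start with accepting vs non-accepting: {q3,q4,q7} | {q2,q5,q8}.
On input y, block {q2,q5,q8} splits into {q2,q5} and {q8}.
On input y, block {q2,q5} splits into {q2} and {q5}.
The partition is now stable with 4 blocks: {q3,q4,q7} | {q2} | {q8} | {q5}.
q3 and q4 lie in the same block of the stable partition, so they are equivalent — no string distinguishes them.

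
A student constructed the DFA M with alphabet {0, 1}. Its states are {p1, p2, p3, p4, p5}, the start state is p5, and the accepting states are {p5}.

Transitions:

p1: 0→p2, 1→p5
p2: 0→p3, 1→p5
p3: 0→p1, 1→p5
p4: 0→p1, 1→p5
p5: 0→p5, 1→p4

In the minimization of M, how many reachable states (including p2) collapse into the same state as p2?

4

P0 = {p5} | {p1,p2,p3,p4}.
No further refinement is possible. Final partition (2 blocks): {p5} | {p1,p2,p3,p4}.
State p2 belongs to the block {p1,p2,p3,p4}, which has 4 states.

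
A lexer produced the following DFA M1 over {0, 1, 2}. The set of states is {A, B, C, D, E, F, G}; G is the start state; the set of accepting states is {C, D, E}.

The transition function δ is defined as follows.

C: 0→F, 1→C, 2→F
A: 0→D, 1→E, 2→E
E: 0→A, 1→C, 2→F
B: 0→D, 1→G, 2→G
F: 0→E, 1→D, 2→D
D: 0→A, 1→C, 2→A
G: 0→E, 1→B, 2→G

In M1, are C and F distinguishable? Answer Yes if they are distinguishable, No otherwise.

Initial partition by acceptance: {C,D,E} | {A,B,F,G}.
On input 1, block {A,B,F,G} splits into {A,F} and {B,G}.
No further refinement is possible. Final partition (3 blocks): {C,D,E} | {A,F} | {B,G}.
C and F end up in different blocks, so they are distinguishable. For instance, the string 'ε' is accepted from only C.

Yes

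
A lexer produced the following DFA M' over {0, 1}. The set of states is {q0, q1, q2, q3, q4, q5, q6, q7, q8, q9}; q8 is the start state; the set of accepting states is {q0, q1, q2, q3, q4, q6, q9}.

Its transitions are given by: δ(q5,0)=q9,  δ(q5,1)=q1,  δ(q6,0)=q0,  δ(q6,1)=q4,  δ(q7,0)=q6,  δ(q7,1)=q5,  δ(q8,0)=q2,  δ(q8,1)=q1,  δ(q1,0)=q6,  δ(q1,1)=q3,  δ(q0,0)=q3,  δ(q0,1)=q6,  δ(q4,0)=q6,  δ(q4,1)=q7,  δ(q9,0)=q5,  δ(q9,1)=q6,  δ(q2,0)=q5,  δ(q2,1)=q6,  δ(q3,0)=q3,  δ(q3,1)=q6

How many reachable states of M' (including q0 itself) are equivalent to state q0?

2

Every state is reachable, so we keep all 10.
P0 = {q0,q1,q2,q3,q4,q6,q9} | {q5,q7,q8}.
On input 0, block {q0,q1,q2,q3,q4,q6,q9} splits into {q0,q1,q3,q4,q6} and {q2,q9}.
Split {q0,q1,q3,q4,q6} by δ(·,1) → {q0,q1,q3,q6} and {q4}.
Split {q0,q1,q3,q6} by δ(·,1) → {q0,q1,q3} and {q6}.
Split {q0,q1,q3} by δ(·,0) → {q0,q3} and {q1}.
Refine {q5,q7,q8} on symbol 0: members go to different blocks, giving {q5,q8} and {q7}.
No further refinement is possible. Final partition (7 blocks): {q0,q3} | {q5,q8} | {q2,q9} | {q4} | {q6} | {q1} | {q7}.
The equivalence class containing q0 is {q0,q3}, of size 2.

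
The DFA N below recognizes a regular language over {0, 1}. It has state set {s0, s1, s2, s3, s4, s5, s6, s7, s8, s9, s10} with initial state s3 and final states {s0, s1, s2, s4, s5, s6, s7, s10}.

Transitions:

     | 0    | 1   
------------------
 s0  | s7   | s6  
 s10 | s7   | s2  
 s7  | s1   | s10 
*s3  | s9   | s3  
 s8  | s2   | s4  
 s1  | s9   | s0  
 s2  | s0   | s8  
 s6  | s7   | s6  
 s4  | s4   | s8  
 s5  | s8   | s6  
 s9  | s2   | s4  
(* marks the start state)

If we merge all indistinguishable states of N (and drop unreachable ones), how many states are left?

First remove the unreachable states {s5}; 10 states remain.
Start with accepting vs non-accepting: {s0,s1,s2,s4,s6,s7,s10} | {s3,s8,s9}.
Split {s0,s1,s2,s4,s6,s7,s10} by δ(·,0) → {s0,s2,s4,s6,s7,s10} and {s1}.
Split {s0,s2,s4,s6,s7,s10} by δ(·,0) → {s0,s2,s4,s6,s10} and {s7}.
Split {s0,s2,s4,s6,s10} by δ(·,0) → {s0,s6,s10} and {s2,s4}.
Split {s0,s6,s10} by δ(·,1) → {s0,s6} and {s10}.
Split {s3,s8,s9} by δ(·,0) → {s8,s9} and {s3}.
Split {s2,s4} by δ(·,0) → {s2} and {s4}.
The partition is now stable with 8 blocks: {s0,s6} | {s8,s9} | {s1} | {s7} | {s2} | {s10} | {s3} | {s4}.

8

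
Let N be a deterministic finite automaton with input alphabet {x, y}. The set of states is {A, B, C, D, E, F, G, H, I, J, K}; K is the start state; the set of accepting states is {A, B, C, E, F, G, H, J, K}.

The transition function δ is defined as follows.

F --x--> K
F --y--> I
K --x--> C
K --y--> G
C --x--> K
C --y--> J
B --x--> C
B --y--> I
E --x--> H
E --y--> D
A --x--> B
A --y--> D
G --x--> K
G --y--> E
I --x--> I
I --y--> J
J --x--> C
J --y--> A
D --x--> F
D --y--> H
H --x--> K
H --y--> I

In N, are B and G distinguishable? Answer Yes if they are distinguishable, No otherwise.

Yes

P0 = {A,B,C,E,F,G,H,J,K} | {D,I}.
Refine {A,B,C,E,F,G,H,J,K} on symbol y: members go to different blocks, giving {A,B,E,F,H} and {C,G,J,K}.
Split {A,B,E,F,H} by δ(·,x) → {B,F,H} and {A,E}.
On input x, block {D,I} splits into {D} and {I}.
On input y, block {C,G,J,K} splits into {C,K} and {G,J}.
Stable partition: {B,F,H} | {D} | {C,K} | {A,E} | {I} | {G,J} — 6 equivalence classes.
B and G end up in different blocks, so they are distinguishable. For instance, the string 'y' is accepted from only G.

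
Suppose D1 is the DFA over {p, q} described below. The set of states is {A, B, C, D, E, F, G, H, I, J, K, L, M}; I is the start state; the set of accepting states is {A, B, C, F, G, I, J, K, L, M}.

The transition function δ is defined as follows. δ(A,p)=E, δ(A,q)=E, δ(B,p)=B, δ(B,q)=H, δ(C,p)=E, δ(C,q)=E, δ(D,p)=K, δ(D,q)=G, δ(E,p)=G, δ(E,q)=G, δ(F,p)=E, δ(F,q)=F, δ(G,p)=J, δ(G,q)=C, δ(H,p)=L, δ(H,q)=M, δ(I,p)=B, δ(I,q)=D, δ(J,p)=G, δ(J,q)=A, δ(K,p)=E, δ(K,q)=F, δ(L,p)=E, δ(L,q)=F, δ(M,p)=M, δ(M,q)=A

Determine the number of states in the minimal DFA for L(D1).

P0 = {A,B,C,F,G,I,J,K,L,M} | {D,E,H}.
Refine {A,B,C,F,G,I,J,K,L,M} on symbol p: members go to different blocks, giving {A,C,F,K,L} and {B,G,I,J,M}.
Refine {A,C,F,K,L} on symbol q: members go to different blocks, giving {F,K,L} and {A,C}.
Split {D,E,H} by δ(·,p) → {D,H} and {E}.
On input q, block {B,G,I,J,M} splits into {G,J,M} and {B,I}.
Stable partition: {F,K,L} | {D,H} | {G,J,M} | {A,C} | {E} | {B,I} — 6 equivalence classes.

6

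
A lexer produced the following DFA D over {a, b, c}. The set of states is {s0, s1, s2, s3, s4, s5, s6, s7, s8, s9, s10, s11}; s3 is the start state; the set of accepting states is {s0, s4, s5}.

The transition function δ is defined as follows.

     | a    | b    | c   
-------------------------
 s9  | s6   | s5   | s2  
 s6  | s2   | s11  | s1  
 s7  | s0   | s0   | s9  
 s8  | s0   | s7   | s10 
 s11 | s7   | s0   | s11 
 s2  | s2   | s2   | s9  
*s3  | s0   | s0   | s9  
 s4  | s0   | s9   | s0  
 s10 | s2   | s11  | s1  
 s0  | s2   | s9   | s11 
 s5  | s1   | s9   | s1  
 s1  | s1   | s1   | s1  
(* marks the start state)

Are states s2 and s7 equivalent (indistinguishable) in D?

No

First remove the unreachable states {s4,s8,s10}; 9 states remain.
P0 = {s0,s5} | {s1,s2,s3,s6,s7,s9,s11}.
Refine {s1,s2,s3,s6,s7,s9,s11} on symbol a: members go to different blocks, giving {s1,s2,s6,s9,s11} and {s3,s7}.
Refine {s1,s2,s6,s9,s11} on symbol a: members go to different blocks, giving {s1,s2,s6,s9} and {s11}.
Split {s0,s5} by δ(·,c) → {s0} and {s5}.
Refine {s1,s2,s6,s9} on symbol b: members go to different blocks, giving {s1,s2} and {s6} and {s9}.
Refine {s1,s2} on symbol c: members go to different blocks, giving {s1} and {s2}.
Stable partition: {s0} | {s1} | {s3,s7} | {s11} | {s5} | {s6} | {s9} | {s2} — 8 equivalence classes.
s2 and s7 end up in different blocks, so they are distinguishable. For instance, the string 'a' is accepted from only s7.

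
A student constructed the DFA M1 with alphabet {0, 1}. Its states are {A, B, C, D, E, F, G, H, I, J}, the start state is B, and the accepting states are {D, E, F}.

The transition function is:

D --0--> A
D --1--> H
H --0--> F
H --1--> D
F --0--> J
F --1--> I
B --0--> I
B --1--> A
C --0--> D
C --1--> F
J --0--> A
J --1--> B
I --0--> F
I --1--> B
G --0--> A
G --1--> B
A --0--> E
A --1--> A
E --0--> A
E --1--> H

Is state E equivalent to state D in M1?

First remove the unreachable states {C,G}; 8 states remain.
Initial partition by acceptance: {D,E,F} | {A,B,H,I,J}.
Refine {A,B,H,I,J} on symbol 0: members go to different blocks, giving {A,H,I} and {B,J}.
Split {D,E,F} by δ(·,0) → {D,E} and {F}.
On input 0, block {A,H,I} splits into {H,I} and {A}.
Refine {H,I} on symbol 1: members go to different blocks, giving {H} and {I}.
Split {B,J} by δ(·,0) → {B} and {J}.
The partition is now stable with 7 blocks: {D,E} | {H} | {B} | {F} | {A} | {I} | {J}.
E and D lie in the same block of the stable partition, so they are equivalent — no string distinguishes them.

Yes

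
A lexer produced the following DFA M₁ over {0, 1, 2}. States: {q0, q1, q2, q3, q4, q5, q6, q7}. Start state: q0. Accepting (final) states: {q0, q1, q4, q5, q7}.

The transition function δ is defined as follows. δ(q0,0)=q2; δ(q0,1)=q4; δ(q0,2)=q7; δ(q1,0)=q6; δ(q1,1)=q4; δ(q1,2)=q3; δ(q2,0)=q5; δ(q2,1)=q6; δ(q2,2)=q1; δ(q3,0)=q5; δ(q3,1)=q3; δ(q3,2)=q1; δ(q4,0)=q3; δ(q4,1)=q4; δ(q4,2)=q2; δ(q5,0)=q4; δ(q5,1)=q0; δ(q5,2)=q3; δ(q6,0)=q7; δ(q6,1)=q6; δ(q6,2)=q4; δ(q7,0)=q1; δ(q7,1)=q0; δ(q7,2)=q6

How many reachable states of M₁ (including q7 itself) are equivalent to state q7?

2

Every state is reachable, so we keep all 8.
Start with accepting vs non-accepting: {q0,q1,q4,q5,q7} | {q2,q3,q6}.
On input 0, block {q0,q1,q4,q5,q7} splits into {q0,q1,q4} and {q5,q7}.
Split {q0,q1,q4} by δ(·,2) → {q1,q4} and {q0}.
The partition is now stable with 4 blocks: {q1,q4} | {q2,q3,q6} | {q5,q7} | {q0}.
State q7 belongs to the block {q5,q7}, which has 2 states.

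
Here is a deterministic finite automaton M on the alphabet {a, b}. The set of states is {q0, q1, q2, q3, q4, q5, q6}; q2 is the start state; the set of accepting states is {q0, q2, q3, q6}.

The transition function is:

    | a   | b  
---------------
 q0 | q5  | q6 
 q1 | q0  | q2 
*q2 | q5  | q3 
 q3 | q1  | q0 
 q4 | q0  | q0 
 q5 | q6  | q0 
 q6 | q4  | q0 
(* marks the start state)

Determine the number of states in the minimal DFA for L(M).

2

Every state is reachable, so we keep all 7.
Initial partition by acceptance: {q0,q2,q3,q6} | {q1,q4,q5}.
Stable partition: {q0,q2,q3,q6} | {q1,q4,q5} — 2 equivalence classes.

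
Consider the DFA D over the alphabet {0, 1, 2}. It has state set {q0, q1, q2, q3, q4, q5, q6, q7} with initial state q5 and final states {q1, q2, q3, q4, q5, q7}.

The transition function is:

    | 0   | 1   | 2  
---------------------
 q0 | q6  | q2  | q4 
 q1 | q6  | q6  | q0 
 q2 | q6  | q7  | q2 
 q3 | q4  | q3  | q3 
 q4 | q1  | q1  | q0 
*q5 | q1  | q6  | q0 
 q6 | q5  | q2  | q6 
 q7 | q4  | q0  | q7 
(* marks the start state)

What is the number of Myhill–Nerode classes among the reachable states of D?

First remove the unreachable states {q3}; 7 states remain.
P0 = {q1,q2,q4,q5,q7} | {q0,q6}.
On input 0, block {q1,q2,q4,q5,q7} splits into {q4,q5,q7} and {q1,q2}.
Split {q4,q5,q7} by δ(·,0) → {q4,q5} and {q7}.
Refine {q4,q5} on symbol 1: members go to different blocks, giving {q4} and {q5}.
On input 0, block {q0,q6} splits into {q0} and {q6}.
Refine {q1,q2} on symbol 1: members go to different blocks, giving {q1} and {q2}.
No further refinement is possible. Final partition (7 blocks): {q4} | {q0} | {q1} | {q7} | {q5} | {q6} | {q2}.

7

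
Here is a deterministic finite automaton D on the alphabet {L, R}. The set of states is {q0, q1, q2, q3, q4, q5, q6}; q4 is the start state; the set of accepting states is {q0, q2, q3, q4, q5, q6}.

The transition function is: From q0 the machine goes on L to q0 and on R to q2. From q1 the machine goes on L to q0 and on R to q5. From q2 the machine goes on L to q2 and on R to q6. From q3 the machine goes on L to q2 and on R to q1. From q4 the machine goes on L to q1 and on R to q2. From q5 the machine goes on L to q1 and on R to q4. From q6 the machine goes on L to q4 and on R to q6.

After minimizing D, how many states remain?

First remove the unreachable states {q3}; 6 states remain.
Start with accepting vs non-accepting: {q0,q2,q4,q5,q6} | {q1}.
Split {q0,q2,q4,q5,q6} by δ(·,L) → {q0,q2,q6} and {q4,q5}.
Refine {q0,q2,q6} on symbol L: members go to different blocks, giving {q0,q2} and {q6}.
On input R, block {q0,q2} splits into {q0} and {q2}.
Refine {q4,q5} on symbol R: members go to different blocks, giving {q4} and {q5}.
Stable partition: {q0} | {q1} | {q4} | {q6} | {q2} | {q5} — 6 equivalence classes.

6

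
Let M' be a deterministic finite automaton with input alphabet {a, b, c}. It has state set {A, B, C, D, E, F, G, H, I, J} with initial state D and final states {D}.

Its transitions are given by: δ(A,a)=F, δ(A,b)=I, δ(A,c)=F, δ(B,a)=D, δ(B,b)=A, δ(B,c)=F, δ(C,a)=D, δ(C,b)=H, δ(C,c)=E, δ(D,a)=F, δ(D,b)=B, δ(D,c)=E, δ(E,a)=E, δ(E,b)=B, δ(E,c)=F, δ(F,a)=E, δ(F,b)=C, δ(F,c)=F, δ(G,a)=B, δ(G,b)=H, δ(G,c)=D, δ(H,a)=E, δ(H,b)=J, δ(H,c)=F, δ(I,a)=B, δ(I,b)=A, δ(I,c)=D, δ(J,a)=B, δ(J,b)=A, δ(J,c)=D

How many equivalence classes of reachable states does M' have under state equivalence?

Reachable states from the start: {A,B,C,D,E,F,H,I,J}. Unreachable: {G} — drop them.
Initial partition by acceptance: {D} | {A,B,C,E,F,H,I,J}.
Split {A,B,C,E,F,H,I,J} by δ(·,a) → {A,E,F,H,I,J} and {B,C}.
Refine {A,E,F,H,I,J} on symbol a: members go to different blocks, giving {A,E,F,H} and {I,J}.
Refine {A,E,F,H} on symbol b: members go to different blocks, giving {A,H} and {E,F}.
No further refinement is possible. Final partition (5 blocks): {D} | {A,H} | {B,C} | {I,J} | {E,F}.

5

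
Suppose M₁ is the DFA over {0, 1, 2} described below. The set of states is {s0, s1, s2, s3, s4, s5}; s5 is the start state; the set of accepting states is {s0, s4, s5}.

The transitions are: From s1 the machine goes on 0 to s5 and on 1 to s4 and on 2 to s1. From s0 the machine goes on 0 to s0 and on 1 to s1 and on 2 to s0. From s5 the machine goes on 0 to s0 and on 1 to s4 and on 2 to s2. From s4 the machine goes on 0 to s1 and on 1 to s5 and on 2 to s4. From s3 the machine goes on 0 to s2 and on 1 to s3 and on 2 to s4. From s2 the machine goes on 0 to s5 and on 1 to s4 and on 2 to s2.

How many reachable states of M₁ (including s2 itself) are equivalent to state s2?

First remove the unreachable states {s3}; 5 states remain.
P0 = {s0,s4,s5} | {s1,s2}.
Split {s0,s4,s5} by δ(·,0) → {s0,s5} and {s4}.
Refine {s0,s5} on symbol 1: members go to different blocks, giving {s0} and {s5}.
No further refinement is possible. Final partition (4 blocks): {s0} | {s1,s2} | {s4} | {s5}.
The equivalence class containing s2 is {s1,s2}, of size 2.

2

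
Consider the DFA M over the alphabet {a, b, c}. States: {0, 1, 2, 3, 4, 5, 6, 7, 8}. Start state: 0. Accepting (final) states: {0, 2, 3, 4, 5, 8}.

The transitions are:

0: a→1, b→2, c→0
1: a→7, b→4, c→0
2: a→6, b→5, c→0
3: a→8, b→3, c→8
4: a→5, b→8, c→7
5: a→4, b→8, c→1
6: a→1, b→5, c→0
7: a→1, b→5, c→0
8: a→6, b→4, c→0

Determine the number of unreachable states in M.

1

Starting at 0 and following transitions, the reachable set is {0, 1, 2, 4, 5, 6, 7, 8}. That leaves 3 unreachable — 1 in total.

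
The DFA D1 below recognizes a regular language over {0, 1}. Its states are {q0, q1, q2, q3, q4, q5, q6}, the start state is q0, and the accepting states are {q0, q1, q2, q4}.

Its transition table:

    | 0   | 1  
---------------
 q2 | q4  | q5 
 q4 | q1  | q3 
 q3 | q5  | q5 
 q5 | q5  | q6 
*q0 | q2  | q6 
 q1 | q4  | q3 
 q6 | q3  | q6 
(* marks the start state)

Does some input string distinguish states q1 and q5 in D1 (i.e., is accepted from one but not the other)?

Yes

P0 = {q0,q1,q2,q4} | {q3,q5,q6}.
No further refinement is possible. Final partition (2 blocks): {q0,q1,q2,q4} | {q3,q5,q6}.
q1 and q5 end up in different blocks, so they are distinguishable. For instance, the string 'ε' is accepted from only q1.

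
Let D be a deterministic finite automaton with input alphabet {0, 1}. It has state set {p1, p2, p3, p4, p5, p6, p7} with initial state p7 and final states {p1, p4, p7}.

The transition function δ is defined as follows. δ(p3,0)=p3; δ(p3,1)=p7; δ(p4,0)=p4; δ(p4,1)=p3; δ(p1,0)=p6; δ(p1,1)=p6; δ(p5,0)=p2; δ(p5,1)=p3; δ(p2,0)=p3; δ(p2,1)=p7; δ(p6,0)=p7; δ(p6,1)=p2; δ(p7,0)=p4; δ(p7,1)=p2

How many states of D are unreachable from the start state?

3

Starting at p7 and following transitions, the reachable set is {p2, p3, p4, p7}. That leaves p1, p5, p6 unreachable — 3 in total.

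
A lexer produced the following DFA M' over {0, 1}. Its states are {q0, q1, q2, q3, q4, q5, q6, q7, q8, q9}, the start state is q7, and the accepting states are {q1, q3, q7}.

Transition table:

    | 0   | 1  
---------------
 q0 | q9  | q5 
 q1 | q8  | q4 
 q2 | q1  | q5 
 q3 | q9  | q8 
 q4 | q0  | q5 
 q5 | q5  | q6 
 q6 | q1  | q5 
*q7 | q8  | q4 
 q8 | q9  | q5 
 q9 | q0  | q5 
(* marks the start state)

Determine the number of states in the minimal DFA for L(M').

States {q2,q3} cannot be reached from the start state, so discard them.
Start with accepting vs non-accepting: {q1,q7} | {q0,q4,q5,q6,q8,q9}.
On input 0, block {q0,q4,q5,q6,q8,q9} splits into {q0,q4,q5,q8,q9} and {q6}.
Split {q0,q4,q5,q8,q9} by δ(·,1) → {q0,q4,q8,q9} and {q5}.
The partition is now stable with 4 blocks: {q1,q7} | {q0,q4,q8,q9} | {q6} | {q5}.

4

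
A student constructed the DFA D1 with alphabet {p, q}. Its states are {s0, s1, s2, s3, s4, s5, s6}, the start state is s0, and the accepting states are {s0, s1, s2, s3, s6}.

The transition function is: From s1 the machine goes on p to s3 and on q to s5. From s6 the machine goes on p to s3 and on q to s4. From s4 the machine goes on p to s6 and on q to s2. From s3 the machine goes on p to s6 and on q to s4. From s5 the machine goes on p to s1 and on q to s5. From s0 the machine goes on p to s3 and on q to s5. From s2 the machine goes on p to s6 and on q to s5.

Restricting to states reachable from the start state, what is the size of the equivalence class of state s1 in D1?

3

Every state is reachable, so we keep all 7.
Start with accepting vs non-accepting: {s0,s1,s2,s3,s6} | {s4,s5}.
Split {s4,s5} by δ(·,q) → {s4} and {s5}.
On input q, block {s0,s1,s2,s3,s6} splits into {s0,s1,s2} and {s3,s6}.
Stable partition: {s0,s1,s2} | {s4} | {s5} | {s3,s6} — 4 equivalence classes.
State s1 belongs to the block {s0,s1,s2}, which has 3 states.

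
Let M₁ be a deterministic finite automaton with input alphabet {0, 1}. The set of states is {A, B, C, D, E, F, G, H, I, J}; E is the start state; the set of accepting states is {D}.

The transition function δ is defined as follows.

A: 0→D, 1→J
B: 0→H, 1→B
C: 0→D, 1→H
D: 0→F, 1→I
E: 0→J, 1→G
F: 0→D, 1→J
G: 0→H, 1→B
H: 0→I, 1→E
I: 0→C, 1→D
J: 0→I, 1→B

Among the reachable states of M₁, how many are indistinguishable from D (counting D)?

States {A} cannot be reached from the start state, so discard them.
Start with accepting vs non-accepting: {D} | {B,C,E,F,G,H,I,J}.
On input 0, block {B,C,E,F,G,H,I,J} splits into {B,E,G,H,I,J} and {C,F}.
Split {B,E,G,H,I,J} by δ(·,0) → {B,E,G,H,J} and {I}.
On input 0, block {B,E,G,H,J} splits into {B,E,G} and {H,J}.
No further refinement is possible. Final partition (5 blocks): {D} | {B,E,G} | {C,F} | {I} | {H,J}.
The equivalence class containing D is {D}, of size 1.

1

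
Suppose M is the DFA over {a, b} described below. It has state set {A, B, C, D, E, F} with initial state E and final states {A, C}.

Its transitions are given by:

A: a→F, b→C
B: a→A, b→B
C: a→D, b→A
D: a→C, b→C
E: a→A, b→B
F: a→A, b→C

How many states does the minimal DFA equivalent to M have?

3

All states are reachable from the start state.
P0 = {A,C} | {B,D,E,F}.
Split {B,D,E,F} by δ(·,b) → {B,E} and {D,F}.
Stable partition: {A,C} | {B,E} | {D,F} — 3 equivalence classes.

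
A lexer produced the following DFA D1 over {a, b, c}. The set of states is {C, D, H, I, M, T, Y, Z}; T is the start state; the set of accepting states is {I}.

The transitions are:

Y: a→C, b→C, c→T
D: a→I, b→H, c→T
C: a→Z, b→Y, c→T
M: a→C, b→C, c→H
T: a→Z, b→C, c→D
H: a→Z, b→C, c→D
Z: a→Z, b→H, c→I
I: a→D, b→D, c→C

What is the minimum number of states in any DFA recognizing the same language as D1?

6

Reachable states from the start: {C,D,H,I,T,Y,Z}. Unreachable: {M} — drop them.
Start with accepting vs non-accepting: {I} | {C,D,H,T,Y,Z}.
Refine {C,D,H,T,Y,Z} on symbol a: members go to different blocks, giving {C,H,T,Y,Z} and {D}.
Refine {C,H,T,Y,Z} on symbol c: members go to different blocks, giving {C,Y} and {H,T} and {Z}.
Refine {C,Y} on symbol a: members go to different blocks, giving {C} and {Y}.
No further refinement is possible. Final partition (6 blocks): {I} | {C} | {D} | {H,T} | {Z} | {Y}.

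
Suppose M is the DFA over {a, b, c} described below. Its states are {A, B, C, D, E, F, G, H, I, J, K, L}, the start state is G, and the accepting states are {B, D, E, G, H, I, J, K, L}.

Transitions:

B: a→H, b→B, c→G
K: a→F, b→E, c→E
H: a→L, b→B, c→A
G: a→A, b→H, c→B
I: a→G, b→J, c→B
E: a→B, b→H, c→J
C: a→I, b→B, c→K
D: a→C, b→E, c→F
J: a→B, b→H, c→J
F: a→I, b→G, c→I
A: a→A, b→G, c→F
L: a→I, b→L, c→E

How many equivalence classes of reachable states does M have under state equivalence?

Reachable states from the start: {A,B,E,F,G,H,I,J,L}. Unreachable: {C,D,K} — drop them.
P0 = {B,E,G,H,I,J,L} | {A,F}.
On input a, block {B,E,G,H,I,J,L} splits into {B,E,H,I,J,L} and {G}.
Refine {B,E,H,I,J,L} on symbol a: members go to different blocks, giving {B,E,H,J,L} and {I}.
Split {B,E,H,J,L} by δ(·,a) → {B,E,H,J} and {L}.
On input a, block {B,E,H,J} splits into {B,E,J} and {H}.
Refine {B,E,J} on symbol a: members go to different blocks, giving {E,J} and {B}.
Split {A,F} by δ(·,a) → {A} and {F}.
Stable partition: {E,J} | {A} | {G} | {I} | {L} | {H} | {B} | {F} — 8 equivalence classes.

8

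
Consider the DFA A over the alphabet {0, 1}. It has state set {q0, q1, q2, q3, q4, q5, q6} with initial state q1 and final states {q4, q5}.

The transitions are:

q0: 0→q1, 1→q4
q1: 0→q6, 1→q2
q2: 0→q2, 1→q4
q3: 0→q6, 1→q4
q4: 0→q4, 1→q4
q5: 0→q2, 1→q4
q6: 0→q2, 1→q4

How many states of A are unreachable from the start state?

No path from q1 leads to q0, q3, q5; the other 4 states are all reachable.

3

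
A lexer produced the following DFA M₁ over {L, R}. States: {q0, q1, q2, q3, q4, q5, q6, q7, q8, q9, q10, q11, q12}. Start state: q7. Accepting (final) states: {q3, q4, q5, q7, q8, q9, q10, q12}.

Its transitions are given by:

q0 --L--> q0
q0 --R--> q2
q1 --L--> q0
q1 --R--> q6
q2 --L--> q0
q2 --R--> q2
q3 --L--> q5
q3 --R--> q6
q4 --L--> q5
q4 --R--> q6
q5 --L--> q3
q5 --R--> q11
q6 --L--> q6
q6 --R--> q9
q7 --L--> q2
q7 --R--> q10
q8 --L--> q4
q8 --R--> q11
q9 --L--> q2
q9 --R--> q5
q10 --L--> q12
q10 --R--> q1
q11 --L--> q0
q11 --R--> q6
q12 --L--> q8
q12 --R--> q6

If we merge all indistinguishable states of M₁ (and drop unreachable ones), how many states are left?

6

All states are reachable from the start state.
Initial partition by acceptance: {q3,q4,q5,q7,q8,q9,q10,q12} | {q0,q1,q2,q6,q11}.
On input L, block {q3,q4,q5,q7,q8,q9,q10,q12} splits into {q3,q4,q5,q8,q10,q12} and {q7,q9}.
Refine {q0,q1,q2,q6,q11} on symbol R: members go to different blocks, giving {q0,q1,q2,q11} and {q6}.
Split {q3,q4,q5,q8,q10,q12} by δ(·,R) → {q3,q4,q12} and {q5,q8,q10}.
Split {q0,q1,q2,q11} by δ(·,R) → {q0,q2} and {q1,q11}.
No further refinement is possible. Final partition (6 blocks): {q3,q4,q12} | {q0,q2} | {q7,q9} | {q6} | {q5,q8,q10} | {q1,q11}.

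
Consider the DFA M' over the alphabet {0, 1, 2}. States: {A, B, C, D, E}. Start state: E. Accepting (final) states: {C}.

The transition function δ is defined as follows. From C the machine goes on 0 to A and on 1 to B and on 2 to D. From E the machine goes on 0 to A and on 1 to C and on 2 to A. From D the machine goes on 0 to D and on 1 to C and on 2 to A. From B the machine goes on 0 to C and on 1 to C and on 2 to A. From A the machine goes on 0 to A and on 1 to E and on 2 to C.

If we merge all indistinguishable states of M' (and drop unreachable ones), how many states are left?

5

Every state is reachable, so we keep all 5.
P0 = {C} | {A,B,D,E}.
Refine {A,B,D,E} on symbol 0: members go to different blocks, giving {A,D,E} and {B}.
On input 1, block {A,D,E} splits into {D,E} and {A}.
On input 0, block {D,E} splits into {D} and {E}.
Stable partition: {C} | {D} | {B} | {A} | {E} — 5 equivalence classes.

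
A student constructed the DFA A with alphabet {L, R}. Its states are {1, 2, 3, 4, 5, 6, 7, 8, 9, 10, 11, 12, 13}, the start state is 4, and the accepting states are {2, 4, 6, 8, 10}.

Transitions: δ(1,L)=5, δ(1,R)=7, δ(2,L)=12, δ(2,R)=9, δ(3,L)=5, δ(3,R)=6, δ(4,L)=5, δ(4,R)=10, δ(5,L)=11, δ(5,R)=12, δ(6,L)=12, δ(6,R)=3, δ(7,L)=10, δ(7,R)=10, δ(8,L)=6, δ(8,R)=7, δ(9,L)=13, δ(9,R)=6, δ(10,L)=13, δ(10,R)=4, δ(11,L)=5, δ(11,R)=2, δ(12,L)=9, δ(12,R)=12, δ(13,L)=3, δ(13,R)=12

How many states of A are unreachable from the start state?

3

BFS from 4 reaches {2, 3, 4, 5, 6, 9, 10, 11, 12, 13}; the 3 state(s) 1, 7, 8 are never visited.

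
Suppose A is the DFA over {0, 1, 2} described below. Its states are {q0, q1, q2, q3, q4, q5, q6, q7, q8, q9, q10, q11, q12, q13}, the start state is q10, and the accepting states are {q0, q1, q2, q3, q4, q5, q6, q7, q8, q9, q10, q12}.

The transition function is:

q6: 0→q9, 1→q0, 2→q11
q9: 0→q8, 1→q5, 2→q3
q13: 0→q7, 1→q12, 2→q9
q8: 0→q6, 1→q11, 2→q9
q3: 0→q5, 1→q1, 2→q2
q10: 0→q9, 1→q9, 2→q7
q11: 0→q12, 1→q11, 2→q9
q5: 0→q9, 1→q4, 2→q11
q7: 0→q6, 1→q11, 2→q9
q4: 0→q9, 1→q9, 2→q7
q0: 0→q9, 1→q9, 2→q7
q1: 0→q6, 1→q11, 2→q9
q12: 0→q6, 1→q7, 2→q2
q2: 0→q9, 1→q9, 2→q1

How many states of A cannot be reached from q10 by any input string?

1

Starting at q10 and following transitions, the reachable set is {q0, q1, q2, q3, q4, q5, q6, q7, q8, q9, q10, q11, q12}. That leaves q13 unreachable — 1 in total.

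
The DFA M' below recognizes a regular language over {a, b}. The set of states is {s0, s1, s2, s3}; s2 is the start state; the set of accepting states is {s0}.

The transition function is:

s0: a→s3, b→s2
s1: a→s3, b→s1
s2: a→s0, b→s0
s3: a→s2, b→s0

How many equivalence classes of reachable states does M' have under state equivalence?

3

States {s1} cannot be reached from the start state, so discard them.
P0 = {s0} | {s2,s3}.
Split {s2,s3} by δ(·,a) → {s2} and {s3}.
No further refinement is possible. Final partition (3 blocks): {s0} | {s2} | {s3}.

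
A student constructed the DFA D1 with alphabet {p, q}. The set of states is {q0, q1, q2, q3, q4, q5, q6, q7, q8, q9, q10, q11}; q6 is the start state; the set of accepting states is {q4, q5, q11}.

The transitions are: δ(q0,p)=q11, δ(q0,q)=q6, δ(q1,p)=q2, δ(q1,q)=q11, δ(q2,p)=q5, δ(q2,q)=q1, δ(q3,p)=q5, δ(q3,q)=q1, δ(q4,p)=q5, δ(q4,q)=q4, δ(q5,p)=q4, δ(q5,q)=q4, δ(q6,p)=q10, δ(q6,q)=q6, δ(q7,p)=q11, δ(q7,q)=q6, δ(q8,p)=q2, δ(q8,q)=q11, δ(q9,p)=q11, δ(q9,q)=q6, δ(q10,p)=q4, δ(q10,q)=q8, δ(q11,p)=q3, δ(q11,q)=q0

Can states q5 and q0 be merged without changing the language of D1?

No

First remove the unreachable states {q7,q9}; 10 states remain.
Initial partition by acceptance: {q4,q5,q11} | {q0,q1,q2,q3,q6,q8,q10}.
Split {q4,q5,q11} by δ(·,p) → {q4,q5} and {q11}.
On input p, block {q0,q1,q2,q3,q6,q8,q10} splits into {q1,q6,q8} and {q2,q3,q10} and {q0}.
Refine {q1,q6,q8} on symbol q: members go to different blocks, giving {q1,q8} and {q6}.
No further refinement is possible. Final partition (6 blocks): {q4,q5} | {q1,q8} | {q11} | {q2,q3,q10} | {q0} | {q6}.
q5 and q0 end up in different blocks, so they are distinguishable. For instance, the string 'ε' is accepted from only q5.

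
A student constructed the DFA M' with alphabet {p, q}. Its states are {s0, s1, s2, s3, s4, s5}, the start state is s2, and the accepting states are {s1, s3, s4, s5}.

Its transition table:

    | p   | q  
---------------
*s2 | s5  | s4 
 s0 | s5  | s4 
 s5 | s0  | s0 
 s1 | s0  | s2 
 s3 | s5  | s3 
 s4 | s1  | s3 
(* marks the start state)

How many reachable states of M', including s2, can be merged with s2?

2

Initial partition by acceptance: {s1,s3,s4,s5} | {s0,s2}.
Refine {s1,s3,s4,s5} on symbol p: members go to different blocks, giving {s1,s5} and {s3,s4}.
The partition is now stable with 3 blocks: {s1,s5} | {s0,s2} | {s3,s4}.
The equivalence class containing s2 is {s0,s2}, of size 2.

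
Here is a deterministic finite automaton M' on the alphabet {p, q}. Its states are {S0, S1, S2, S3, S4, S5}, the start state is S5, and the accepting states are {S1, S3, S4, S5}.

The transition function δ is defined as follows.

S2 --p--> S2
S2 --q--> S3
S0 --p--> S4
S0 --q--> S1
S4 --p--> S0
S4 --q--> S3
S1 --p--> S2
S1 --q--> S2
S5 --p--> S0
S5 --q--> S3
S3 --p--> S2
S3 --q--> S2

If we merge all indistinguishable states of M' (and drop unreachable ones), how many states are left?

4

All states are reachable from the start state.
P0 = {S1,S3,S4,S5} | {S0,S2}.
Refine {S1,S3,S4,S5} on symbol q: members go to different blocks, giving {S1,S3} and {S4,S5}.
Split {S0,S2} by δ(·,p) → {S0} and {S2}.
The partition is now stable with 4 blocks: {S1,S3} | {S0} | {S4,S5} | {S2}.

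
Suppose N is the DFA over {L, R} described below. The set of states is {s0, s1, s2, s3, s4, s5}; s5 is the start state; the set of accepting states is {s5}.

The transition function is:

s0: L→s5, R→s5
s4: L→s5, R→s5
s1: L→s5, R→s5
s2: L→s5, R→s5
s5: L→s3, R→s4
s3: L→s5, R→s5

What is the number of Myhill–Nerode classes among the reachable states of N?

Reachable states from the start: {s3,s4,s5}. Unreachable: {s0,s1,s2} — drop them.
Start with accepting vs non-accepting: {s5} | {s3,s4}.
No further refinement is possible. Final partition (2 blocks): {s5} | {s3,s4}.

2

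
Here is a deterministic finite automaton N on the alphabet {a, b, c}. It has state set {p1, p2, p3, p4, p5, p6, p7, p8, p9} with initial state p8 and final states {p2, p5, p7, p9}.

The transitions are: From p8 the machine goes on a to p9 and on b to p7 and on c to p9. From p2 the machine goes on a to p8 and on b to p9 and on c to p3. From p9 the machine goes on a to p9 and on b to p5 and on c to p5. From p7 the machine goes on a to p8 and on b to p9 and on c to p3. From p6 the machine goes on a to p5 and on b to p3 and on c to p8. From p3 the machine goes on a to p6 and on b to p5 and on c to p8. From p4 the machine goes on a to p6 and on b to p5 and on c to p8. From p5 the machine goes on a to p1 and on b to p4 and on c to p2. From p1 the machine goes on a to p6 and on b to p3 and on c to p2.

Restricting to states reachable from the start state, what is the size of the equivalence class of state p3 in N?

2

Every state is reachable, so we keep all 9.
P0 = {p2,p5,p7,p9} | {p1,p3,p4,p6,p8}.
Split {p2,p5,p7,p9} by δ(·,a) → {p2,p5,p7} and {p9}.
Refine {p2,p5,p7} on symbol b: members go to different blocks, giving {p2,p7} and {p5}.
On input a, block {p1,p3,p4,p6,p8} splits into {p1,p3,p4} and {p6} and {p8}.
Split {p1,p3,p4} by δ(·,b) → {p3,p4} and {p1}.
No further refinement is possible. Final partition (7 blocks): {p2,p7} | {p3,p4} | {p9} | {p5} | {p6} | {p8} | {p1}.
The equivalence class containing p3 is {p3,p4}, of size 2.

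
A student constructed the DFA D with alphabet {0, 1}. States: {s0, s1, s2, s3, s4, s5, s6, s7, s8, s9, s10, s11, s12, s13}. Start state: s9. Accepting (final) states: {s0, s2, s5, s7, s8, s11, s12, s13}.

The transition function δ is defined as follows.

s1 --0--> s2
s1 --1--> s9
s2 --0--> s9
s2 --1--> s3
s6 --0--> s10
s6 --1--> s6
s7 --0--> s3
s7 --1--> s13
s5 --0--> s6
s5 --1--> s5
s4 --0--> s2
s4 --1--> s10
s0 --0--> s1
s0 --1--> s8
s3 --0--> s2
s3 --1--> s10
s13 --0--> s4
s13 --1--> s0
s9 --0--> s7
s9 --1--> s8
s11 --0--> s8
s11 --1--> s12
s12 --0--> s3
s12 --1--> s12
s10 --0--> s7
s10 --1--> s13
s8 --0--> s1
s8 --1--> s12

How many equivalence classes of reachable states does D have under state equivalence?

Reachable states from the start: {s0,s1,s2,s3,s4,s7,s8,s9,s10,s12,s13}. Unreachable: {s5,s6,s11} — drop them.
Start with accepting vs non-accepting: {s0,s2,s7,s8,s12,s13} | {s1,s3,s4,s9,s10}.
Split {s0,s2,s7,s8,s12,s13} by δ(·,1) → {s0,s7,s8,s12,s13} and {s2}.
Split {s1,s3,s4,s9,s10} by δ(·,0) → {s1,s3,s4} and {s9,s10}.
The partition is now stable with 4 blocks: {s0,s7,s8,s12,s13} | {s1,s3,s4} | {s2} | {s9,s10}.

4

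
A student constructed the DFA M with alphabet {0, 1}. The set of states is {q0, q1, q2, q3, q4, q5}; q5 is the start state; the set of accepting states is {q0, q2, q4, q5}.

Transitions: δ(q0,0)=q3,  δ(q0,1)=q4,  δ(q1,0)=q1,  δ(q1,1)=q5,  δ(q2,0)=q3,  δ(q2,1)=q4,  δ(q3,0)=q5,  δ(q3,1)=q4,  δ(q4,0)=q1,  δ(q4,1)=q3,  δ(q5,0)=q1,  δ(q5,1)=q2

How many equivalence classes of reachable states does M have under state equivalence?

States {q0} cannot be reached from the start state, so discard them.
Start with accepting vs non-accepting: {q2,q4,q5} | {q1,q3}.
Split {q2,q4,q5} by δ(·,1) → {q2,q5} and {q4}.
Refine {q2,q5} on symbol 1: members go to different blocks, giving {q2} and {q5}.
Refine {q1,q3} on symbol 0: members go to different blocks, giving {q1} and {q3}.
The partition is now stable with 5 blocks: {q2} | {q1} | {q4} | {q5} | {q3}.

5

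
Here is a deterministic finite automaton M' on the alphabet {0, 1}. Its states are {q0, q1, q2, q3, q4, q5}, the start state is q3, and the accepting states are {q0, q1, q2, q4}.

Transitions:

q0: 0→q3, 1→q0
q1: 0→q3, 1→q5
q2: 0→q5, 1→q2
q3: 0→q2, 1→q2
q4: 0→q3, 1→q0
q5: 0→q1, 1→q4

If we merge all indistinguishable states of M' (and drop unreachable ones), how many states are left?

5

P0 = {q0,q1,q2,q4} | {q3,q5}.
Refine {q0,q1,q2,q4} on symbol 1: members go to different blocks, giving {q0,q2,q4} and {q1}.
Split {q3,q5} by δ(·,0) → {q3} and {q5}.
Refine {q0,q2,q4} on symbol 0: members go to different blocks, giving {q0,q4} and {q2}.
Stable partition: {q0,q4} | {q3} | {q1} | {q5} | {q2} — 5 equivalence classes.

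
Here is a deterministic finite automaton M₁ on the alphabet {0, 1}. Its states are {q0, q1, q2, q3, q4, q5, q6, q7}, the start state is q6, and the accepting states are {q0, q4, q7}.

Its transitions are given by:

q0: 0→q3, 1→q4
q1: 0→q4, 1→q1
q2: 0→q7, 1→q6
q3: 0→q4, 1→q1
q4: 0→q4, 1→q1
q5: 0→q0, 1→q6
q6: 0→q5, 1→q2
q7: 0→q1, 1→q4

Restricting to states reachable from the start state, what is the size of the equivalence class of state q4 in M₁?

1

All states are reachable from the start state.
P0 = {q0,q4,q7} | {q1,q2,q3,q5,q6}.
On input 0, block {q0,q4,q7} splits into {q0,q7} and {q4}.
Refine {q1,q2,q3,q5,q6} on symbol 0: members go to different blocks, giving {q1,q3} and {q2,q5} and {q6}.
The partition is now stable with 5 blocks: {q0,q7} | {q1,q3} | {q4} | {q2,q5} | {q6}.
The equivalence class containing q4 is {q4}, of size 1.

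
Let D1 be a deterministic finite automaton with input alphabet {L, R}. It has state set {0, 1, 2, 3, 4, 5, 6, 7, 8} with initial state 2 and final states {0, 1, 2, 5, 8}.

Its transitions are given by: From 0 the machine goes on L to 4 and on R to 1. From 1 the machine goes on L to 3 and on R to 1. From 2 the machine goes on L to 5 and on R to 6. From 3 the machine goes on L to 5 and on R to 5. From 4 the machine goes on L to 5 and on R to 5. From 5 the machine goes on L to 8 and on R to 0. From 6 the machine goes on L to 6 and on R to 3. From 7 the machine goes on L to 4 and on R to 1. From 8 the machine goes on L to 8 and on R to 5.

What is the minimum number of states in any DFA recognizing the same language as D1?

First remove the unreachable states {7}; 8 states remain.
Initial partition by acceptance: {0,1,2,5,8} | {3,4,6}.
On input L, block {0,1,2,5,8} splits into {2,5,8} and {0,1}.
On input R, block {2,5,8} splits into {2} and {5} and {8}.
Split {3,4,6} by δ(·,L) → {3,4} and {6}.
No further refinement is possible. Final partition (6 blocks): {2} | {3,4} | {0,1} | {5} | {8} | {6}.

6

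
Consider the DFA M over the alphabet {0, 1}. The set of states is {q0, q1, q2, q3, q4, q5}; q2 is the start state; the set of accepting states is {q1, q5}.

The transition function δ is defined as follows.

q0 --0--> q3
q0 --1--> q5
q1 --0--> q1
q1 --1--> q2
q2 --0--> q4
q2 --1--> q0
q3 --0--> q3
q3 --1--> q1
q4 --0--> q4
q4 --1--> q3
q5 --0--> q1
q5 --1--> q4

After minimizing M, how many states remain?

3

Every state is reachable, so we keep all 6.
Start with accepting vs non-accepting: {q1,q5} | {q0,q2,q3,q4}.
On input 1, block {q0,q2,q3,q4} splits into {q0,q3} and {q2,q4}.
Stable partition: {q1,q5} | {q0,q3} | {q2,q4} — 3 equivalence classes.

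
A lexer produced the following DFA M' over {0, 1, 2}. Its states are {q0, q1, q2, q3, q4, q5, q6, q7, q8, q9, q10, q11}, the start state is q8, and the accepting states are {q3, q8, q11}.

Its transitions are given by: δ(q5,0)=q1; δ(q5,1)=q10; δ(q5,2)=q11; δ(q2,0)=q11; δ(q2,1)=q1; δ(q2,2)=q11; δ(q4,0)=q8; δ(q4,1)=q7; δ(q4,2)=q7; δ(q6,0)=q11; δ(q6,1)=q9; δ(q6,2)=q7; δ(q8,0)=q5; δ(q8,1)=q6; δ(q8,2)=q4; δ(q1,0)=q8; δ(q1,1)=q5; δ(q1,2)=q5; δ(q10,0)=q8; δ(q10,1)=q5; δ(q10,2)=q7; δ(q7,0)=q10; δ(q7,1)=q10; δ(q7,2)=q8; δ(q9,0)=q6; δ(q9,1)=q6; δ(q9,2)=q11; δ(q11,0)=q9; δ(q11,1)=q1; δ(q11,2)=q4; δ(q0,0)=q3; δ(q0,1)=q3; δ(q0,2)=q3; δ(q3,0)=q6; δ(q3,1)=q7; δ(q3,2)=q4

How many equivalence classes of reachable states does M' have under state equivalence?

3

First remove the unreachable states {q0,q2,q3}; 9 states remain.
Start with accepting vs non-accepting: {q8,q11} | {q1,q4,q5,q6,q7,q9,q10}.
On input 0, block {q1,q4,q5,q6,q7,q9,q10} splits into {q1,q4,q6,q10} and {q5,q7,q9}.
The partition is now stable with 3 blocks: {q8,q11} | {q1,q4,q6,q10} | {q5,q7,q9}.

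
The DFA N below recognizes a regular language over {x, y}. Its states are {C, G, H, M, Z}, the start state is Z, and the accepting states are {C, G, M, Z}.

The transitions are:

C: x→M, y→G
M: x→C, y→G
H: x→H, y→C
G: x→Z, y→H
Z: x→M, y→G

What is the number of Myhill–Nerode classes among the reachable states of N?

Every state is reachable, so we keep all 5.
P0 = {C,G,M,Z} | {H}.
On input y, block {C,G,M,Z} splits into {C,M,Z} and {G}.
Stable partition: {C,M,Z} | {H} | {G} — 3 equivalence classes.

3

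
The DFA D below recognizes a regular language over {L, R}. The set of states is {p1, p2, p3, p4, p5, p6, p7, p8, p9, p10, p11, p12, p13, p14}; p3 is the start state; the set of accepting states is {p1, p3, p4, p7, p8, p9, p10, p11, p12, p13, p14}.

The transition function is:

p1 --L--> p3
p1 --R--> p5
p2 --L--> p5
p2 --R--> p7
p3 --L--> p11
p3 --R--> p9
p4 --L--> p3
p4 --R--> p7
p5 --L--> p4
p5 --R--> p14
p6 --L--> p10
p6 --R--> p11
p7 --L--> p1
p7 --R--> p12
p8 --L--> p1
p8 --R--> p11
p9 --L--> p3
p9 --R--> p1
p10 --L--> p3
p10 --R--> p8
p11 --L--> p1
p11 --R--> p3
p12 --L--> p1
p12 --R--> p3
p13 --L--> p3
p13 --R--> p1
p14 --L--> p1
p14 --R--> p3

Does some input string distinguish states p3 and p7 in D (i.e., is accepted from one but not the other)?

States {p2,p6,p8,p10,p13} cannot be reached from the start state, so discard them.
Start with accepting vs non-accepting: {p1,p3,p4,p7,p9,p11,p12,p14} | {p5}.
Split {p1,p3,p4,p7,p9,p11,p12,p14} by δ(·,R) → {p3,p4,p7,p9,p11,p12,p14} and {p1}.
On input L, block {p3,p4,p7,p9,p11,p12,p14} splits into {p7,p11,p12,p14} and {p3,p4,p9}.
On input R, block {p7,p11,p12,p14} splits into {p11,p12,p14} and {p7}.
On input L, block {p3,p4,p9} splits into {p4,p9} and {p3}.
Refine {p4,p9} on symbol R: members go to different blocks, giving {p4} and {p9}.
The partition is now stable with 7 blocks: {p11,p12,p14} | {p5} | {p1} | {p4} | {p7} | {p3} | {p9}.
p3 and p7 end up in different blocks, so they are distinguishable. For instance, the string 'LR' is accepted from only p3.

Yes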